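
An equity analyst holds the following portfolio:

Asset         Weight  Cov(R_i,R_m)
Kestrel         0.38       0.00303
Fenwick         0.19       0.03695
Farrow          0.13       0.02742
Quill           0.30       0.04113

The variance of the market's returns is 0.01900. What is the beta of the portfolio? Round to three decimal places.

1.267

β_Kestrel = 0.00303 / 0.01900 = 0.1595
β_Fenwick = 0.03695 / 0.01900 = 1.9447
β_Farrow = 0.02742 / 0.01900 = 1.4432
β_Quill = 0.04113 / 0.01900 = 2.1647
β_P = Σ w_i β_i = 0.38×0.1595 + 0.19×1.9447 + 0.13×1.4432 + 0.30×2.1647 = 1.2671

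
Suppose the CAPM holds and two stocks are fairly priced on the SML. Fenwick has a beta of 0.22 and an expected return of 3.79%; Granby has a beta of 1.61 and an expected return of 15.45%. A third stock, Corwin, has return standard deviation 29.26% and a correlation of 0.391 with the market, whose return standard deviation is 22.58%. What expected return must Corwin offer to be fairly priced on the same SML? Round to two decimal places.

6.19%

MRP = (15.45% − 3.79%) / (1.61 − 0.22) = 8.3885%
R_f = 3.79% − 0.22 × 8.3885% = 1.9445%
β_Corwin = ρ·σ_i/σ_m = 0.391 × 29.26 / 22.58 = 0.5067
E(R_Corwin) = R_f + β × MRP = 1.9445% + 0.5067 × 8.3885% = 6.19%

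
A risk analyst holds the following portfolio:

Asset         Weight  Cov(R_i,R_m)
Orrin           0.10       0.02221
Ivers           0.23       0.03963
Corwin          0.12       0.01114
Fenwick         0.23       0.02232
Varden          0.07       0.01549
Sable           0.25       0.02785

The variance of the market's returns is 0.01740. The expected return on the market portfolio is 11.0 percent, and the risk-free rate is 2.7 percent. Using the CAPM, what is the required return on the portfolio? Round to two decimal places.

15.03%

β_Orrin = 0.02221 / 0.01740 = 1.2764
β_Ivers = 0.03963 / 0.01740 = 2.2776
β_Corwin = 0.01114 / 0.01740 = 0.6402
β_Fenwick = 0.02232 / 0.01740 = 1.2828
β_Varden = 0.01549 / 0.01740 = 0.8902
β_Sable = 0.02785 / 0.01740 = 1.6006
β_P = Σ w_i β_i = 0.10×1.2764 + 0.23×2.2776 + 0.12×0.6402 + 0.23×1.2828 + 0.07×0.8902 + 0.25×1.6006 = 1.4858
MRP = 11.0% − 2.7% = 8.30%
E(R_P) = R_f + β_P × MRP = 2.7% + 1.4858 × 8.3% = 15.03%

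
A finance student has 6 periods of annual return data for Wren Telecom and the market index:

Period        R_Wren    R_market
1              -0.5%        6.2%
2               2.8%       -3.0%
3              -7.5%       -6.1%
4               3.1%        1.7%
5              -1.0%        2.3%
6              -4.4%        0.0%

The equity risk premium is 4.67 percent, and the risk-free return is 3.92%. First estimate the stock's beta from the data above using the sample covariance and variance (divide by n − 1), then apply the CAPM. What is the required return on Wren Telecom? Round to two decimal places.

5.87%

Mean R_i = (-0.5 + 2.8 − 7.5 + 3.1 − 1.0 − 4.4) / 6 = -1.2500%
Mean R_m = (6.2 − 3.0 − 6.1 + 1.7 + 2.3 + 0.0) / 6 = 0.1833%
Σ(R_i − R̄_i)(R_m − R̄_m) = 38.5950  ⇒  Cov = 38.5950 / 5 = 7.7190
Σ(R_m − R̄_m)² = 92.6283  ⇒  Var(R_m) = 92.6283 / 5 = 18.5257
β = Cov / Var(R_m) = 7.7190 / 18.5257 = 0.4167
E(R) = R_f + β × MRP = 3.92% + 0.4167 × 4.67% = 5.87%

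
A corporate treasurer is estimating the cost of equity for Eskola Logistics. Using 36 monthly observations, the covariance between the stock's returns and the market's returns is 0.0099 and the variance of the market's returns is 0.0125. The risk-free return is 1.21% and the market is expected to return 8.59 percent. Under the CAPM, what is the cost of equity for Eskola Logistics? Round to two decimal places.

β = Cov(R_i, R_m) / Var(R_m) = 0.0099 / 0.0125 = 0.7920
MRP = 8.59% − 1.21% = 7.38%
E(R) = R_f + β × MRP = 1.21% + 0.7920 × 7.38% = 7.05%

7.05%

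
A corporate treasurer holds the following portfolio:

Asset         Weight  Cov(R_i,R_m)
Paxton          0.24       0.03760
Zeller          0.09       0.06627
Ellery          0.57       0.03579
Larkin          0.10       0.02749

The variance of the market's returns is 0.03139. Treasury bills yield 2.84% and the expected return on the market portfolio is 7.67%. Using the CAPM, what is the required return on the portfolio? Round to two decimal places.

β_Paxton = 0.03760 / 0.03139 = 1.1978
β_Zeller = 0.06627 / 0.03139 = 2.1112
β_Ellery = 0.03579 / 0.03139 = 1.1402
β_Larkin = 0.02749 / 0.03139 = 0.8758
β_P = Σ w_i β_i = 0.24×1.1978 + 0.09×2.1112 + 0.57×1.1402 + 0.10×0.8758 = 1.2150
MRP = 7.67% − 2.84% = 4.83%
E(R_P) = R_f + β_P × MRP = 2.84% + 1.2150 × 4.83% = 8.71%

8.71%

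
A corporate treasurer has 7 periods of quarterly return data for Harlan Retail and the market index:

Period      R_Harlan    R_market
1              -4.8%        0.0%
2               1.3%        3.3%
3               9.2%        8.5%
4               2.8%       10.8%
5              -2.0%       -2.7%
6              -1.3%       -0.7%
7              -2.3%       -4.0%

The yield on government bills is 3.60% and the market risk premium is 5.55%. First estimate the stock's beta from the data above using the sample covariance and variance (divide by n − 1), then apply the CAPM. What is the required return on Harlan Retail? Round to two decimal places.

7.15%

Mean R_i = (-4.8 + 1.3 + 9.2 + 2.8 − 2.0 − 1.3 − 2.3) / 7 = 0.4143%
Mean R_m = (0.0 + 3.3 + 8.5 + 10.8 − 2.7 − 0.7 − 4.0) / 7 = 2.1714%
Σ(R_i − R̄_i)(R_m − R̄_m) = 121.9429  ⇒  Cov = 121.9429 / 6 = 20.3238
Σ(R_m − R̄_m)² = 190.5543  ⇒  Var(R_m) = 190.5543 / 6 = 31.7591
β = Cov / Var(R_m) = 20.3238 / 31.7591 = 0.6399
E(R) = R_f + β × MRP = 3.60% + 0.6399 × 5.55% = 7.15%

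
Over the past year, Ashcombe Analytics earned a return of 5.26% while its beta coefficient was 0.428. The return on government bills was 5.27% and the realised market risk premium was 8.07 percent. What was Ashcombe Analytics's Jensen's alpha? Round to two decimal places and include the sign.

CAPM benchmark = R_f + β(R_m − R_f) = 5.27% + 0.428 × 8.07% = 8.72396%
α = actual − benchmark = 5.26% − 8.72396% = -3.46%

-3.46%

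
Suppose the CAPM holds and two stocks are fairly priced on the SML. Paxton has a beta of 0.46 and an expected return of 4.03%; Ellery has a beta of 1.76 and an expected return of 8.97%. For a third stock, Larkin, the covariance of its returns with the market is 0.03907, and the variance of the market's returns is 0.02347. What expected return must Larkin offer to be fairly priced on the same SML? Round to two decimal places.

MRP = (8.97% − 4.03%) / (1.76 − 0.46) = 3.8000%
R_f = 4.03% − 0.46 × 3.8000% = 2.2820%
β_Larkin = Cov / Var(R_m) = 0.03907 / 0.02347 = 1.6647
E(R_Larkin) = R_f + β × MRP = 2.2820% + 1.6647 × 3.8000% = 8.61%

8.61%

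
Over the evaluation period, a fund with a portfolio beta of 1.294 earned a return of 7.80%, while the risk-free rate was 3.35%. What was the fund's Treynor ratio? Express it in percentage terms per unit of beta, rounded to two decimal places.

Treynor = (R_P − R_f) / β_P = (7.80% − 3.35%) / 1.2940 = 4.45% / 1.2940 = 3.44%

3.44%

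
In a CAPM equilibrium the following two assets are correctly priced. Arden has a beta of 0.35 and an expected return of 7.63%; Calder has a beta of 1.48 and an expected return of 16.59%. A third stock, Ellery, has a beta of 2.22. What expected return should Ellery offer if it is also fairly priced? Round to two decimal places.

22.46%

MRP (SML slope) = (16.59% − 7.63%) / (1.48 − 0.35) = 8.96% / 1.13 = 7.9292%
R_f (intercept) = 7.63% − 0.35 × 7.9292% = 4.8548%
E(R_Ellery) = R_f + β × MRP = 4.8548% + 2.22 × 7.9292% = 22.46%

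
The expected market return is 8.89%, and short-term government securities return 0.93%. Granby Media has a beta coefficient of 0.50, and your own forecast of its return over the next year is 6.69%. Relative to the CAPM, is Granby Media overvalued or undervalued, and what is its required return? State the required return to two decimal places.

MRP = 8.89% − 0.93% = 7.96%
Required return = R_f + β·MRP = 0.93% + 0.50 × 7.96% = 4.91%
Forecast 6.69% > required 4.91% → the stock plots above the SML → undervalued.

Undervalued; required return 4.91%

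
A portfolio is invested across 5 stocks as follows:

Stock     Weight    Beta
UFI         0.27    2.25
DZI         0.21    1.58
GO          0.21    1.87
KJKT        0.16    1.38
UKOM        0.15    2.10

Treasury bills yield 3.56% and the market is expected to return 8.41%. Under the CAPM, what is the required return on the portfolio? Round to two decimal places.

12.62%

β_P = Σ w_i β_i = 0.27×2.25 + 0.21×1.58 + 0.21×1.87 + 0.16×1.38 + 0.15×2.10 = 1.8678
MRP = 8.41% − 3.56% = 4.85%
E(R_P) = R_f + β_P × MRP = 3.56% + 1.8678 × 4.85% = 12.62%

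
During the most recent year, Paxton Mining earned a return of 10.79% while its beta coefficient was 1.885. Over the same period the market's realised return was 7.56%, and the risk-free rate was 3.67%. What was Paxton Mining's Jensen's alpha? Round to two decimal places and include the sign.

-0.21%

Market excess return = 7.56% − 3.67% = 3.89%
CAPM benchmark = R_f + β(R_m − R_f) = 3.67% + 1.885 × 3.89% = 11.00265%
α = actual − benchmark = 10.79% − 11.00265% = -0.21%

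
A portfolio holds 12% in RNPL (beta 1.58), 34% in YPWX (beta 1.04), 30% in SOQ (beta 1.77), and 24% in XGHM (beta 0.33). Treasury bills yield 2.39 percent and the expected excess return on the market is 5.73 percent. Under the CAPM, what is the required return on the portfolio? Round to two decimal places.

β_P = Σ w_i β_i = 0.12×1.58 + 0.34×1.04 + 0.30×1.77 + 0.24×0.33 = 1.1534
E(R_P) = R_f + β_P × MRP = 2.39% + 1.1534 × 5.73% = 9.00%

9.00%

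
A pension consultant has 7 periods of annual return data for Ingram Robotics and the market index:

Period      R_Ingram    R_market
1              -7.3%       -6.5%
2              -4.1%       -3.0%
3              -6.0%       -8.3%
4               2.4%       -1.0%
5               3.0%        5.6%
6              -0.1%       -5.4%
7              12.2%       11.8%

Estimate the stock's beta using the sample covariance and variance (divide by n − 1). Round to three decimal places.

Mean R_i = (-7.3 − 4.1 − 6.0 + 2.4 + 3.0 − 0.1 + 12.2) / 7 = 0.0143%
Mean R_m = (-6.5 − 3.0 − 8.3 − 1.0 + 5.6 − 5.4 + 11.8) / 7 = -0.9714%
Σ(R_i − R̄_i)(R_m − R̄_m) = 268.5471  ⇒  Cov = 268.5471 / 6 = 44.7579
Σ(R_m − R̄_m)² = 314.2943  ⇒  Var(R_m) = 314.2943 / 6 = 52.3824
β = Cov / Var(R_m) = 44.7579 / 52.3824 = 0.8544

0.854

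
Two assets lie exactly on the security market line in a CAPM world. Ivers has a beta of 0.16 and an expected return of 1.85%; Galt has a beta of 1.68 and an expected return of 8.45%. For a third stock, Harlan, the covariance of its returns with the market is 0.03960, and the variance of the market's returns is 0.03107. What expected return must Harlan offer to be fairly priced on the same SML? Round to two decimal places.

6.69%

MRP = (8.45% − 1.85%) / (1.68 − 0.16) = 4.3421%
R_f = 1.85% − 0.16 × 4.3421% = 1.1553%
β_Harlan = Cov / Var(R_m) = 0.03960 / 0.03107 = 1.2745
E(R_Harlan) = R_f + β × MRP = 1.1553% + 1.2745 × 4.3421% = 6.69%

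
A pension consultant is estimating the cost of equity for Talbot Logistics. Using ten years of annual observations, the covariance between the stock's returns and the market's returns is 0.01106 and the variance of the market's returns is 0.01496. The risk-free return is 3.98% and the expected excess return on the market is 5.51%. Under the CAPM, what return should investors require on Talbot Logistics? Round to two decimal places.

8.05%

β = Cov(R_i, R_m) / Var(R_m) = 0.01106 / 0.01496 = 0.7393
E(R) = R_f + β × MRP = 3.98% + 0.7393 × 5.51% = 8.05%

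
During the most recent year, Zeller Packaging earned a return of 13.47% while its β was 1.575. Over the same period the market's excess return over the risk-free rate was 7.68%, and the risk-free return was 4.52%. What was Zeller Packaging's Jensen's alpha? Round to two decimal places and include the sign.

CAPM benchmark = R_f + β(R_m − R_f) = 4.52% + 1.575 × 7.68% = 16.61600%
α = actual − benchmark = 13.47% − 16.61600% = -3.15%

-3.15%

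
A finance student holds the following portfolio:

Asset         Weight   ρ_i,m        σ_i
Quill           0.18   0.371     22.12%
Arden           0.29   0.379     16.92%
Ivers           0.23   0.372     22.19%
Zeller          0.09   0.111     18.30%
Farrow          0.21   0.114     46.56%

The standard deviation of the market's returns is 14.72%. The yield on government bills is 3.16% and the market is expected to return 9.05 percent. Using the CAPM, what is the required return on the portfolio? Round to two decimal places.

5.77%

β_Quill = 0.371 × 22.12% / 14.72% = 0.5575
β_Arden = 0.379 × 16.92% / 14.72% = 0.4356
β_Ivers = 0.372 × 22.19% / 14.72% = 0.5608
β_Zeller = 0.111 × 18.30% / 14.72% = 0.1380
β_Farrow = 0.114 × 46.56% / 14.72% = 0.3606
β_P = Σ w_i β_i = 0.18×0.5575 + 0.29×0.4356 + 0.23×0.5608 + 0.09×0.1380 + 0.21×0.3606 = 0.4438
MRP = 9.05% − 3.16% = 5.89%
E(R_P) = R_f + β_P × MRP = 3.16% + 0.4438 × 5.89% = 5.77%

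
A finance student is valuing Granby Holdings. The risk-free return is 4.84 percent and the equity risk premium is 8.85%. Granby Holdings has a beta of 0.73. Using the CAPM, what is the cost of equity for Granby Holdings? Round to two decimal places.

11.30%

E(R) = R_f + β × MRP = 4.84% + 0.73 × 8.85% = 11.30%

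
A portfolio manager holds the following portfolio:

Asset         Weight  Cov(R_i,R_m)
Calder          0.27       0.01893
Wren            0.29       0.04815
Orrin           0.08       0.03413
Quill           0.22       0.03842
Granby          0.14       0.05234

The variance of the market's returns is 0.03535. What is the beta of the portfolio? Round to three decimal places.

1.063

β_Calder = 0.01893 / 0.03535 = 0.5355
β_Wren = 0.04815 / 0.03535 = 1.3621
β_Orrin = 0.03413 / 0.03535 = 0.9655
β_Quill = 0.03842 / 0.03535 = 1.0868
β_Granby = 0.05234 / 0.03535 = 1.4806
β_P = Σ w_i β_i = 0.27×0.5355 + 0.29×1.3621 + 0.08×0.9655 + 0.22×1.0868 + 0.14×1.4806 = 1.0632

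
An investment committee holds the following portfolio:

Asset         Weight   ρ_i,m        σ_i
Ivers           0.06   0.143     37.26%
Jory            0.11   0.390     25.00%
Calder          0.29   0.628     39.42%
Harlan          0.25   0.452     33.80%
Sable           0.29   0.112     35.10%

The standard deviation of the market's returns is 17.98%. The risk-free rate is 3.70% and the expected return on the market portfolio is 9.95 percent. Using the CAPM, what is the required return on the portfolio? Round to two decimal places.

8.40%

β_Ivers = 0.143 × 37.26% / 17.98% = 0.2963
β_Jory = 0.390 × 25.00% / 17.98% = 0.5423
β_Calder = 0.628 × 39.42% / 17.98% = 1.3768
β_Harlan = 0.452 × 33.80% / 17.98% = 0.8497
β_Sable = 0.112 × 35.10% / 17.98% = 0.2186
β_P = Σ w_i β_i = 0.06×0.2963 + 0.11×0.5423 + 0.29×1.3768 + 0.25×0.8497 + 0.29×0.2186 = 0.7525
MRP = 9.95% − 3.70% = 6.25%
E(R_P) = R_f + β_P × MRP = 3.70% + 0.7525 × 6.25% = 8.40%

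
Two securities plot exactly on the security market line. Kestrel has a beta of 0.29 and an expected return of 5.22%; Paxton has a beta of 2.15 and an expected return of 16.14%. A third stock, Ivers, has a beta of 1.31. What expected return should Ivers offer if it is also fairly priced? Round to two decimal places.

11.21%

MRP (SML slope) = (16.14% − 5.22%) / (2.15 − 0.29) = 10.92% / 1.86 = 5.8710%
R_f (intercept) = 5.22% − 0.29 × 5.8710% = 3.5174%
E(R_Ivers) = R_f + β × MRP = 3.5174% + 1.31 × 5.8710% = 11.21%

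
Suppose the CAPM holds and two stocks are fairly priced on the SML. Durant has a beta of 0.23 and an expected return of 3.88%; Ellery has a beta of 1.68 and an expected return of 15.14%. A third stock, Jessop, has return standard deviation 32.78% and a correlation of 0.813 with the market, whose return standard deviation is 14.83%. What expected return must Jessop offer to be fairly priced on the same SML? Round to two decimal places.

16.05%

MRP = (15.14% − 3.88%) / (1.68 − 0.23) = 7.7655%
R_f = 3.88% − 0.23 × 7.7655% = 2.0939%
β_Jessop = ρ·σ_i/σ_m = 0.813 × 32.78 / 14.83 = 1.7970
E(R_Jessop) = R_f + β × MRP = 2.0939% + 1.7970 × 7.7655% = 16.05%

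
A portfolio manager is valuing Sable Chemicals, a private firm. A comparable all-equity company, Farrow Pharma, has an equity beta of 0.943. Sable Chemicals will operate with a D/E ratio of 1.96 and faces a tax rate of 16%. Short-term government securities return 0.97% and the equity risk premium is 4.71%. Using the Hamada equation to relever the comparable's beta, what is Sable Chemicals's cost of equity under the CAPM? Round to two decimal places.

12.72%

β_L = β_U × [1 + (1 − t)(D/E)] = 0.943 × [1 + (1 − 0.16) × 1.96]
    = 0.943 × [1 + 0.84 × 1.96] = 0.943 × 2.6464 = 2.4956
E(R) = R_f + β_L × MRP = 0.97% + 2.4956 × 4.71% = 12.72%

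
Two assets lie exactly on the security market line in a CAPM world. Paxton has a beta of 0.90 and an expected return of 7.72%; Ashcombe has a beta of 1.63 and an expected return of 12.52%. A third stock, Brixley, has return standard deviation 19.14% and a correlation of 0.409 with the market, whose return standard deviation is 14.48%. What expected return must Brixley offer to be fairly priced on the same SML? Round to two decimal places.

5.36%

MRP = (12.52% − 7.72%) / (1.63 − 0.90) = 6.5753%
R_f = 7.72% − 0.90 × 6.5753% = 1.8022%
β_Brixley = ρ·σ_i/σ_m = 0.409 × 19.14 / 14.48 = 0.5406
E(R_Brixley) = R_f + β × MRP = 1.8022% + 0.5406 × 6.5753% = 5.36%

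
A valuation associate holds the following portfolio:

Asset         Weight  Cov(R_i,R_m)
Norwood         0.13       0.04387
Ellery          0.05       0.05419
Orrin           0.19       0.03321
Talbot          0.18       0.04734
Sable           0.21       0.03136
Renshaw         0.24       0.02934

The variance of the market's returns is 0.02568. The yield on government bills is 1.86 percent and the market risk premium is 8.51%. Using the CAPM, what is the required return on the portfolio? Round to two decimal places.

14.08%

β_Norwood = 0.04387 / 0.02568 = 1.7083
β_Ellery = 0.05419 / 0.02568 = 2.1102
β_Orrin = 0.03321 / 0.02568 = 1.2932
β_Talbot = 0.04734 / 0.02568 = 1.8435
β_Sable = 0.03136 / 0.02568 = 1.2212
β_Renshaw = 0.02934 / 0.02568 = 1.1425
β_P = Σ w_i β_i = 0.13×1.7083 + 0.05×2.1102 + 0.19×1.2932 + 0.18×1.8435 + 0.21×1.2212 + 0.24×1.1425 = 1.4358
E(R_P) = R_f + β_P × MRP = 1.86% + 1.4358 × 8.51% = 14.08%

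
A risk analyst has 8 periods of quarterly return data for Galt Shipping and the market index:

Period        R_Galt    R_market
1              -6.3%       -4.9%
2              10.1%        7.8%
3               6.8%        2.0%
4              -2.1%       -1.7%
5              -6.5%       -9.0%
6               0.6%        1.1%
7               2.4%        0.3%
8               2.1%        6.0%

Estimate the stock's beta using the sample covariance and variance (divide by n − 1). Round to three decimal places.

0.944

Mean R_i = (-6.3 + 10.1 + 6.8 − 2.1 − 6.5 + 0.6 + 2.4 + 2.1) / 8 = 0.8875%
Mean R_m = (-4.9 + 7.8 + 2.0 − 1.7 − 9.0 + 1.1 + 0.3 + 6.0) / 8 = 0.2000%
Σ(R_i − R̄_i)(R_m − R̄_m) = 197.8800  ⇒  Cov = 197.8800 / 7 = 28.2686
Σ(R_m − R̄_m)² = 209.7200  ⇒  Var(R_m) = 209.7200 / 7 = 29.9600
β = Cov / Var(R_m) = 28.2686 / 29.9600 = 0.9435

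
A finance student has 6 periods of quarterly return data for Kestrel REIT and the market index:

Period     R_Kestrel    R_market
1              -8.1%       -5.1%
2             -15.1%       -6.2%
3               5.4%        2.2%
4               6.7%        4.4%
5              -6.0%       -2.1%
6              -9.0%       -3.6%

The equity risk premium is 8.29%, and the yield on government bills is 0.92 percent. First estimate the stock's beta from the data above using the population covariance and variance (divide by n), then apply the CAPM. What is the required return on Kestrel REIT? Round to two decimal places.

17.51%

Mean R_i = (-8.1 − 15.1 + 5.4 + 6.7 − 6.0 − 9.0) / 6 = -4.3500%
Mean R_m = (-5.1 − 6.2 + 2.2 + 4.4 − 2.1 − 3.6) / 6 = -1.7333%
Σ(R_i − R̄_i)(R_m − R̄_m) = 176.0500  ⇒  Cov = 176.0500 / 6 = 29.3417
Σ(R_m − R̄_m)² = 87.9933  ⇒  Var(R_m) = 87.9933 / 6 = 14.6656
β = Cov / Var(R_m) = 29.3417 / 14.6656 = 2.0007
E(R) = R_f + β × MRP = 0.92% + 2.0007 × 8.29% = 17.51%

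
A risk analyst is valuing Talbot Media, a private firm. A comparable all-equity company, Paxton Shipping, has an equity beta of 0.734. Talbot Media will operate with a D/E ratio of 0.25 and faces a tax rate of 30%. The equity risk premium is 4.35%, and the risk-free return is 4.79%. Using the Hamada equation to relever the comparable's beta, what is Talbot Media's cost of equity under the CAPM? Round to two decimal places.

8.54%

β_L = β_U × [1 + (1 − t)(D/E)] = 0.734 × [1 + (1 − 0.30) × 0.25]
    = 0.734 × [1 + 0.70 × 0.25] = 0.734 × 1.1750 = 0.8625
E(R) = R_f + β_L × MRP = 4.79% + 0.8625 × 4.35% = 8.54%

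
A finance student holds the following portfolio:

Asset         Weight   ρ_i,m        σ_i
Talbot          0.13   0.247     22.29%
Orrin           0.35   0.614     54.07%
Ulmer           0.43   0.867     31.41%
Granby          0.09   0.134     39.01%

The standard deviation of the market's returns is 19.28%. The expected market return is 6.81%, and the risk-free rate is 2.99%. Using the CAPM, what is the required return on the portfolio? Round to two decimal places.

7.85%

β_Talbot = 0.247 × 22.29% / 19.28% = 0.2856
β_Orrin = 0.614 × 54.07% / 19.28% = 1.7219
β_Ulmer = 0.867 × 31.41% / 19.28% = 1.4125
β_Granby = 0.134 × 39.01% / 19.28% = 0.2711
β_P = Σ w_i β_i = 0.13×0.2856 + 0.35×1.7219 + 0.43×1.4125 + 0.09×0.2711 = 1.2716
MRP = 6.81% − 2.99% = 3.82%
E(R_P) = R_f + β_P × MRP = 2.99% + 1.2716 × 3.82% = 7.85%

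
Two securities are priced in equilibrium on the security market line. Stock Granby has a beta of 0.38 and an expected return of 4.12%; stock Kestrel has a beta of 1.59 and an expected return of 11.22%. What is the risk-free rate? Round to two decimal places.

1.89%

Both satisfy E(R) = R_f + β·MRP, so the slope of the SML is
MRP = (11.22% − 4.12%) / (1.59 − 0.38) = 7.10% / 1.21 = 5.8678%
R_f = E(R_Granby) − β_Granby·MRP = 4.12% − 0.38 × 5.8678% = 1.8902%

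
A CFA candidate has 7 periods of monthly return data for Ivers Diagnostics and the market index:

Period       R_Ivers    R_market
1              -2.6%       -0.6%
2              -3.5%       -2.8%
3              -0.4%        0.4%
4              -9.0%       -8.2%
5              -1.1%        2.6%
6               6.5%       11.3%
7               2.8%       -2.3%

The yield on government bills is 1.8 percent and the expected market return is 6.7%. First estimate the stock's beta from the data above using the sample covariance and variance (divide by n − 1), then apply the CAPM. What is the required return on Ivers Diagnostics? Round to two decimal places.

5.20%

Mean R_i = (-2.6 − 3.5 − 0.4 − 9.0 − 1.1 + 6.5 + 2.8) / 7 = -1.0429%
Mean R_m = (-0.6 − 2.8 + 0.4 − 8.2 + 2.6 + 11.3 − 2.3) / 7 = 0.0571%
Σ(R_i − R̄_i)(R_m − R̄_m) = 149.5671  ⇒  Cov = 149.5671 / 6 = 24.9279
Σ(R_m − R̄_m)² = 215.3171  ⇒  Var(R_m) = 215.3171 / 6 = 35.8862
β = Cov / Var(R_m) = 24.9279 / 35.8862 = 0.6946
MRP = 6.7% − 1.8% = 4.90%
E(R) = R_f + β × MRP = 1.8% + 0.6946 × 4.9% = 5.20%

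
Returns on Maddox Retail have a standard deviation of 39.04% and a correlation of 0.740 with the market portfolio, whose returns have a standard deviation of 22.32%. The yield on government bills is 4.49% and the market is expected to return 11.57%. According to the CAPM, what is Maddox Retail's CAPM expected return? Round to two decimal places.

13.65%

β = ρ × σ_i / σ_m = 0.740 × 39.04% / 22.32% = 1.2943
MRP = 11.57% − 4.49% = 7.08%
E(R) = 4.49% + 1.2943 × 7.08% = 13.65%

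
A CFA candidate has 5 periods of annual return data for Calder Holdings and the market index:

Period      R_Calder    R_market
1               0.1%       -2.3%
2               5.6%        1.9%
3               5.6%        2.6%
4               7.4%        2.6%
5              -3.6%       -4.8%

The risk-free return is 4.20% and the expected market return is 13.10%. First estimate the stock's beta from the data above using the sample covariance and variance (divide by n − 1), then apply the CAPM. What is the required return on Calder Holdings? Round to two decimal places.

16.24%

Mean R_i = (0.1 + 5.6 + 5.6 + 7.4 − 3.6) / 5 = 3.0200%
Mean R_m = (-2.3 + 1.9 + 2.6 + 2.6 − 4.8) / 5 = 0.0000%
Σ(R_i − R̄_i)(R_m − R̄_m) = 61.4900  ⇒  Cov = 61.4900 / 4 = 15.3725
Σ(R_m − R̄_m)² = 45.4600  ⇒  Var(R_m) = 45.4600 / 4 = 11.3650
β = Cov / Var(R_m) = 15.3725 / 11.3650 = 1.3526
MRP = 13.10% − 4.20% = 8.90%
E(R) = R_f + β × MRP = 4.20% + 1.3526 × 8.90% = 16.24%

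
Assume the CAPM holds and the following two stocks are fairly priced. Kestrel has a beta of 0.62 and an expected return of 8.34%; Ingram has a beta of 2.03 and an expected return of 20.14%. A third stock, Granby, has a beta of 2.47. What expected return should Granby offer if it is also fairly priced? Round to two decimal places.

23.82%

MRP (SML slope) = (20.14% − 8.34%) / (2.03 − 0.62) = 11.80% / 1.41 = 8.3688%
R_f (intercept) = 8.34% − 0.62 × 8.3688% = 3.1513%
E(R_Granby) = R_f + β × MRP = 3.1513% + 2.47 × 8.3688% = 23.82%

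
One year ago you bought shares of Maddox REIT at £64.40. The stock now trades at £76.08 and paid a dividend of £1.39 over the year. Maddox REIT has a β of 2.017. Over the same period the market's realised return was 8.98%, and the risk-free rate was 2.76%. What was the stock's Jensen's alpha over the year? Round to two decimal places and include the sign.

+4.99%

Realised HPR = (P1 + D1 − P0) / P0 = (76.08 + 1.39 − 64.40) / 64.40 = 13.07 / 64.40 = 20.2950%
MRP = 8.98% − 2.76% = 6.22%
CAPM required = R_f + β·MRP = 2.76% + 2.017 × 6.22% = 15.30574%
α = realised − required = 20.2950% − 15.30574% = +4.99%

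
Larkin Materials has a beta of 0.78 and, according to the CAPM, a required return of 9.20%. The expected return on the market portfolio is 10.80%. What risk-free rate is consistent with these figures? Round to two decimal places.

3.53%

E(R) = R_f + β(E(R_m) − R_f) = R_f(1 − β) + β·E(R_m)
9.20% = R_f × (1 − 0.78) + 0.78 × 10.80%
9.20% = R_f × 0.22 + 8.4240%
R_f = (9.20% − 8.4240%) / 0.22 = 3.53%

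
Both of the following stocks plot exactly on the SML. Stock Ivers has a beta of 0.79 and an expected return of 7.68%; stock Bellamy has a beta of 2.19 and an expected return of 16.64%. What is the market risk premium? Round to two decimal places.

Both satisfy E(R) = R_f + β·MRP, so the slope of the SML is
MRP = (16.64% − 7.68%) / (2.19 − 0.79) = 8.96% / 1.40 = 6.4000%

6.40%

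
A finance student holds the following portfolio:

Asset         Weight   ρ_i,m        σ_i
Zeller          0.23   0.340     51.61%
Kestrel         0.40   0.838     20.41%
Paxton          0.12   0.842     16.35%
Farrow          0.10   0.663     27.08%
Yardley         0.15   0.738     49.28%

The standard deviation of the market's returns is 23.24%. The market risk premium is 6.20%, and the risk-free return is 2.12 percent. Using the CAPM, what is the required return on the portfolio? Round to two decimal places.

7.40%

β_Zeller = 0.340 × 51.61% / 23.24% = 0.7551
β_Kestrel = 0.838 × 20.41% / 23.24% = 0.7360
β_Paxton = 0.842 × 16.35% / 23.24% = 0.5924
β_Farrow = 0.663 × 27.08% / 23.24% = 0.7725
β_Yardley = 0.738 × 49.28% / 23.24% = 1.5649
β_P = Σ w_i β_i = 0.23×0.7551 + 0.40×0.7360 + 0.12×0.5924 + 0.10×0.7725 + 0.15×1.5649 = 0.8511
E(R_P) = R_f + β_P × MRP = 2.12% + 0.8511 × 6.20% = 7.40%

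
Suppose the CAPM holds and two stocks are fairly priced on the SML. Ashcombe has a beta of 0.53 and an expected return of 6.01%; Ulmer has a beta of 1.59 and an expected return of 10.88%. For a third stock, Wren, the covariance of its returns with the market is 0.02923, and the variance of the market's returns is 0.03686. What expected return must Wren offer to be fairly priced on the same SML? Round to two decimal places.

7.22%

MRP = (10.88% − 6.01%) / (1.59 − 0.53) = 4.5943%
R_f = 6.01% − 0.53 × 4.5943% = 3.5750%
β_Wren = Cov / Var(R_m) = 0.02923 / 0.03686 = 0.7930
E(R_Wren) = R_f + β × MRP = 3.5750% + 0.7930 × 4.5943% = 7.22%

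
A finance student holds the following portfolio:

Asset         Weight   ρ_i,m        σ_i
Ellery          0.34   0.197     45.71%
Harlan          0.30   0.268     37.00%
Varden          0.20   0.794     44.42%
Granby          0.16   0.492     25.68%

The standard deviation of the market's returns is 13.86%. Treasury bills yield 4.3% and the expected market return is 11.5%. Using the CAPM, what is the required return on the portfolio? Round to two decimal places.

β_Ellery = 0.197 × 45.71% / 13.86% = 0.6497
β_Harlan = 0.268 × 37.00% / 13.86% = 0.7154
β_Varden = 0.794 × 44.42% / 13.86% = 2.5447
β_Granby = 0.492 × 25.68% / 13.86% = 0.9116
β_P = Σ w_i β_i = 0.34×0.6497 + 0.30×0.7154 + 0.20×2.5447 + 0.16×0.9116 = 1.0903
MRP = 11.5% − 4.3% = 7.20%
E(R_P) = R_f + β_P × MRP = 4.3% + 1.0903 × 7.2% = 12.15%

12.15%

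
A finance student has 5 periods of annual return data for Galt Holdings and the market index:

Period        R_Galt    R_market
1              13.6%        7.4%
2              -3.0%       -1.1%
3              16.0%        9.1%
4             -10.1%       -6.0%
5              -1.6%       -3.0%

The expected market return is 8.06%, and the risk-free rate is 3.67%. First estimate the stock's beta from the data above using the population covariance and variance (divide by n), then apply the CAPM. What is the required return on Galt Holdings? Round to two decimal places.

Mean R_i = (13.6 − 3.0 + 16.0 − 10.1 − 1.6) / 5 = 2.9800%
Mean R_m = (7.4 − 1.1 + 9.1 − 6.0 − 3.0) / 5 = 1.2800%
Σ(R_i − R̄_i)(R_m − R̄_m) = 295.8680  ⇒  Cov = 295.8680 / 5 = 59.1736
Σ(R_m − R̄_m)² = 175.5880  ⇒  Var(R_m) = 175.5880 / 5 = 35.1176
β = Cov / Var(R_m) = 59.1736 / 35.1176 = 1.6850
MRP = 8.06% − 3.67% = 4.39%
E(R) = R_f + β × MRP = 3.67% + 1.6850 × 4.39% = 11.07%

11.07%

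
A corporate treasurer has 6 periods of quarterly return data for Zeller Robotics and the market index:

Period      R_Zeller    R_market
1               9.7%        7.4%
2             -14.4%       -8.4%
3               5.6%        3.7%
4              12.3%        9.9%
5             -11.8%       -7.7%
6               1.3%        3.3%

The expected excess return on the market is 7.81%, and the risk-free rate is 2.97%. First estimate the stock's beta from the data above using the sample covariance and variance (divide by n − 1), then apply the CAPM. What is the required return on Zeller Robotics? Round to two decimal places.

Mean R_i = (9.7 − 14.4 + 5.6 + 12.3 − 11.8 + 1.3) / 6 = 0.4500%
Mean R_m = (7.4 − 8.4 + 3.7 + 9.9 − 7.7 + 3.3) / 6 = 1.3667%
Σ(R_i − R̄_i)(R_m − R̄_m) = 426.6900  ⇒  Cov = 426.6900 / 5 = 85.3380
Σ(R_m − R̄_m)² = 295.9933  ⇒  Var(R_m) = 295.9933 / 5 = 59.1987
β = Cov / Var(R_m) = 85.3380 / 59.1987 = 1.4416
E(R) = R_f + β × MRP = 2.97% + 1.4416 × 7.81% = 14.23%

14.23%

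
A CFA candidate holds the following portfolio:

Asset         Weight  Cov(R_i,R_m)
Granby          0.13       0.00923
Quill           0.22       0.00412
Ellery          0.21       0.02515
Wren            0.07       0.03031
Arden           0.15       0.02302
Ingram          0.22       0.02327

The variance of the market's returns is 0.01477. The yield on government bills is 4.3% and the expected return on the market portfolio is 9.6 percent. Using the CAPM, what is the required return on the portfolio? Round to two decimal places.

10.79%

β_Granby = 0.00923 / 0.01477 = 0.6249
β_Quill = 0.00412 / 0.01477 = 0.2789
β_Ellery = 0.02515 / 0.01477 = 1.7028
β_Wren = 0.03031 / 0.01477 = 2.0521
β_Arden = 0.02302 / 0.01477 = 1.5586
β_Ingram = 0.02327 / 0.01477 = 1.5755
β_P = Σ w_i β_i = 0.13×0.6249 + 0.22×0.2789 + 0.21×1.7028 + 0.07×2.0521 + 0.15×1.5586 + 0.22×1.5755 = 1.2242
MRP = 9.6% − 4.3% = 5.30%
E(R_P) = R_f + β_P × MRP = 4.3% + 1.2242 × 5.3% = 10.79%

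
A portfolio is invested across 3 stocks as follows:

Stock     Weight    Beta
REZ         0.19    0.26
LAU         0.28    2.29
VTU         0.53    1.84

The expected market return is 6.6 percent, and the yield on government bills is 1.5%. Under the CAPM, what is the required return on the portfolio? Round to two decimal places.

10.00%

β_P = Σ w_i β_i = 0.19×0.26 + 0.28×2.29 + 0.53×1.84 = 1.6658
MRP = 6.6% − 1.5% = 5.10%
E(R_P) = R_f + β_P × MRP = 1.5% + 1.6658 × 5.1% = 10.00%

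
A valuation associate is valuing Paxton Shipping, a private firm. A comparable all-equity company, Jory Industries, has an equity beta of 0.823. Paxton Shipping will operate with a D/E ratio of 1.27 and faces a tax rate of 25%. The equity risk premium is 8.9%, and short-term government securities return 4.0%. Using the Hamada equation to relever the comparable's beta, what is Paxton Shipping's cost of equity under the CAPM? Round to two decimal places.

β_L = β_U × [1 + (1 − t)(D/E)] = 0.823 × [1 + (1 − 0.25) × 1.27]
    = 0.823 × [1 + 0.75 × 1.27] = 0.823 × 1.9525 = 1.6069
E(R) = R_f + β_L × MRP = 4.0% + 1.6069 × 8.9% = 18.30%

18.30%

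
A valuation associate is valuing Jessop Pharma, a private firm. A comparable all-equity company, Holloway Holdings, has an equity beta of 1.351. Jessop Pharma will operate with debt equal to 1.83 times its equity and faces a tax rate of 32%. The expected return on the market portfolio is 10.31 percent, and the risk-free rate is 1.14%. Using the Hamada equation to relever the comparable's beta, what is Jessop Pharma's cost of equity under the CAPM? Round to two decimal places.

β_L = β_U × [1 + (1 − t)(D/E)] = 1.351 × [1 + (1 − 0.32) × 1.83]
    = 1.351 × [1 + 0.68 × 1.83] = 1.351 × 2.2444 = 3.0322
MRP = 10.31% − 1.14% = 9.17%
E(R) = R_f + β_L × MRP = 1.14% + 3.0322 × 9.17% = 28.95%

28.95%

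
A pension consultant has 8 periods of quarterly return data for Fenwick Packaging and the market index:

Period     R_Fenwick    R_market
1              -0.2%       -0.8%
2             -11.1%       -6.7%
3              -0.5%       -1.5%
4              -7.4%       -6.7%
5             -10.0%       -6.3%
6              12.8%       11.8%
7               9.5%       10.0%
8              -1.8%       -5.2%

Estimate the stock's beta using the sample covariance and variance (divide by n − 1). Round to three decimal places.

Mean R_i = (-0.2 − 11.1 − 0.5 − 7.4 − 10.0 + 12.8 + 9.5 − 1.8) / 8 = -1.0875%
Mean R_m = (-0.8 − 6.7 − 1.5 − 6.7 − 6.3 + 11.8 + 10.0 − 5.2) / 8 = -0.6750%
Σ(R_i − R̄_i)(R_m − R̄_m) = 437.3875  ⇒  Cov = 437.3875 / 7 = 62.4839
Σ(R_m − R̄_m)² = 394.9950  ⇒  Var(R_m) = 394.9950 / 7 = 56.4279
β = Cov / Var(R_m) = 62.4839 / 56.4279 = 1.1073

1.107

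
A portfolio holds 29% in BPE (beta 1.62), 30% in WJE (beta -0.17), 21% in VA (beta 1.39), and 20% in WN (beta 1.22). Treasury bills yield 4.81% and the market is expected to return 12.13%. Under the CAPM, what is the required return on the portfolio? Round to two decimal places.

β_P = Σ w_i β_i = 0.29×1.62 + 0.30×-0.17 + 0.21×1.39 + 0.20×1.22 = 0.9547
MRP = 12.13% − 4.81% = 7.32%
E(R_P) = R_f + β_P × MRP = 4.81% + 0.9547 × 7.32% = 11.80%

11.80%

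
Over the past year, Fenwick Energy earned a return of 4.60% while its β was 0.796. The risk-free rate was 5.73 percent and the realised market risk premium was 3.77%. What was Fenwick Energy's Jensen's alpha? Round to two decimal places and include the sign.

-4.13%

CAPM benchmark = R_f + β(R_m − R_f) = 5.73% + 0.796 × 3.77% = 8.73092%
α = actual − benchmark = 4.60% − 8.73092% = -4.13%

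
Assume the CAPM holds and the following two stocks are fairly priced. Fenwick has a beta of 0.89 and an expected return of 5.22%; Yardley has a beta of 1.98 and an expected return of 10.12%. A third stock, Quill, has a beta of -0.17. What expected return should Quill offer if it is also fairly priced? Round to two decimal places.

0.45%

MRP (SML slope) = (10.12% − 5.22%) / (1.98 − 0.89) = 4.90% / 1.09 = 4.4954%
R_f (intercept) = 5.22% − 0.89 × 4.4954% = 1.2191%
E(R_Quill) = R_f + β × MRP = 1.2191% + -0.17 × 4.4954% = 0.45%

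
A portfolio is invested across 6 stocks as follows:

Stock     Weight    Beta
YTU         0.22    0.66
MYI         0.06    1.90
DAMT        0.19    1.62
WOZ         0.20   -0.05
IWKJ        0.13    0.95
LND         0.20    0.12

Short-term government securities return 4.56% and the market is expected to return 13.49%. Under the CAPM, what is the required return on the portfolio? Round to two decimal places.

β_P = Σ w_i β_i = 0.22×0.66 + 0.06×1.90 + 0.19×1.62 + 0.20×-0.05 + 0.13×0.95 + 0.20×0.12 = 0.7045
MRP = 13.49% − 4.56% = 8.93%
E(R_P) = R_f + β_P × MRP = 4.56% + 0.7045 × 8.93% = 10.85%

10.85%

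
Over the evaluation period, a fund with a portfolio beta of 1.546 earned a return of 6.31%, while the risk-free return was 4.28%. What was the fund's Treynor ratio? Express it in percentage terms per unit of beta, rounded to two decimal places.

1.31%

Treynor = (R_P − R_f) / β_P = (6.31% − 4.28%) / 1.5460 = 2.03% / 1.5460 = 1.31%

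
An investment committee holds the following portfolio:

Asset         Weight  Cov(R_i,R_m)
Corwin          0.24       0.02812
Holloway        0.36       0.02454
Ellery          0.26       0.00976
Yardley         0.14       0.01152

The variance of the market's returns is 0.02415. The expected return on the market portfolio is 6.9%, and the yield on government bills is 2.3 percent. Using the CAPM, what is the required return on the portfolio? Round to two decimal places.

β_Corwin = 0.02812 / 0.02415 = 1.1644
β_Holloway = 0.02454 / 0.02415 = 1.0161
β_Ellery = 0.00976 / 0.02415 = 0.4041
β_Yardley = 0.01152 / 0.02415 = 0.4770
β_P = Σ w_i β_i = 0.24×1.1644 + 0.36×1.0161 + 0.26×0.4041 + 0.14×0.4770 = 0.8171
MRP = 6.9% − 2.3% = 4.60%
E(R_P) = R_f + β_P × MRP = 2.3% + 0.8171 × 4.6% = 6.06%

6.06%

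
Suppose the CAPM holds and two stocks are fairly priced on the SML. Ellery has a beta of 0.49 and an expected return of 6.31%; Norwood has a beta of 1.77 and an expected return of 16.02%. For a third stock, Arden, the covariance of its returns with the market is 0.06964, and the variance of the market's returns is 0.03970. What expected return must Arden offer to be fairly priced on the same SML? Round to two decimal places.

15.90%

MRP = (16.02% − 6.31%) / (1.77 − 0.49) = 7.5859%
R_f = 6.31% − 0.49 × 7.5859% = 2.5929%
β_Arden = Cov / Var(R_m) = 0.06964 / 0.03970 = 1.7542
E(R_Arden) = R_f + β × MRP = 2.5929% + 1.7542 × 7.5859% = 15.90%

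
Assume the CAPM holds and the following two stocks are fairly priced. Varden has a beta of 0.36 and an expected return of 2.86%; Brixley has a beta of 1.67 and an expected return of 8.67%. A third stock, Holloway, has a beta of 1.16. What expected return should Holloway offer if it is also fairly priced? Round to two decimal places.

MRP (SML slope) = (8.67% − 2.86%) / (1.67 − 0.36) = 5.81% / 1.31 = 4.4351%
R_f (intercept) = 2.86% − 0.36 × 4.4351% = 1.2634%
E(R_Holloway) = R_f + β × MRP = 1.2634% + 1.16 × 4.4351% = 6.41%

6.41%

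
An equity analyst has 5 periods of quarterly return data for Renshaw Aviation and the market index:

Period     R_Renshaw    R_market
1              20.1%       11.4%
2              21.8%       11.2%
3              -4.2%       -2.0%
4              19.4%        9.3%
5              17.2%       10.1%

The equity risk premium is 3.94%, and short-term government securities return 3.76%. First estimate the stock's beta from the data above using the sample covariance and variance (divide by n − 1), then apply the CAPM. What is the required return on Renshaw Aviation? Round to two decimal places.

Mean R_i = (20.1 + 21.8 − 4.2 + 19.4 + 17.2) / 5 = 14.8600%
Mean R_m = (11.4 + 11.2 − 2.0 + 9.3 + 10.1) / 5 = 8.0000%
Σ(R_i − R̄_i)(R_m − R̄_m) = 241.4400  ⇒  Cov = 241.4400 / 4 = 60.3600
Σ(R_m − R̄_m)² = 127.9000  ⇒  Var(R_m) = 127.9000 / 4 = 31.9750
β = Cov / Var(R_m) = 60.3600 / 31.9750 = 1.8877
E(R) = R_f + β × MRP = 3.76% + 1.8877 × 3.94% = 11.20%

11.20%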